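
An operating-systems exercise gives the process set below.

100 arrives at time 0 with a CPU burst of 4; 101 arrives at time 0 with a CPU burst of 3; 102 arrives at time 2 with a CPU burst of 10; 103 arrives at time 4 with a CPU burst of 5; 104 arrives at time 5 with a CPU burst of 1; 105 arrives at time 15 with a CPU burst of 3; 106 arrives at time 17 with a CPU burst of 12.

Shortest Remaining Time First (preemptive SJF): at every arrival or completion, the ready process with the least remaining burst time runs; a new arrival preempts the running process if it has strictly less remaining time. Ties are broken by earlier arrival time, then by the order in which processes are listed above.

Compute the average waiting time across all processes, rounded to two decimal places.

4.43

Timeline: | 101 0-3 | 100 3-5 | 104 5-6 | 100 6-8 | 103 8-13 | 102 13-15 | 105 15-18 | 102 18-26 | 106 26-38 |
Completion: 100=8  101=3  102=26  103=13  104=6  105=18  106=38
Turnaround (C−A): 100=8  101=3  102=24  103=9  104=1  105=3  106=21
Waiting times: 100=4, 101=0, 102=14, 103=4, 104=0, 105=0, 106=9
Average waiting = (4+0+14+4+0+0+9) / 7 = 31/7 = 4.43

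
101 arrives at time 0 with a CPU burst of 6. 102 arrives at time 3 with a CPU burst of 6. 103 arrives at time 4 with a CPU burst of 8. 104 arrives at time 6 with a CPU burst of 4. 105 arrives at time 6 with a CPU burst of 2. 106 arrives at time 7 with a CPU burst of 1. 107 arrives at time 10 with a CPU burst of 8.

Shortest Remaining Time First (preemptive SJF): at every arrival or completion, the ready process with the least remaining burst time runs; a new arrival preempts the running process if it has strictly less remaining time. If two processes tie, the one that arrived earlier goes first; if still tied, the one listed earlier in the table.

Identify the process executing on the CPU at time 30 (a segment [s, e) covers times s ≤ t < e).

107

Schedule: | 101 0-6 | 105 6-8 | 106 8-9 | 104 9-13 | 102 13-19 | 103 19-27 | 107 27-35 |
Completion: 101=6  102=19  103=27  104=13  105=8  106=9  107=35
Turnaround (C−A): 101=6  102=16  103=23  104=7  105=2  106=2  107=25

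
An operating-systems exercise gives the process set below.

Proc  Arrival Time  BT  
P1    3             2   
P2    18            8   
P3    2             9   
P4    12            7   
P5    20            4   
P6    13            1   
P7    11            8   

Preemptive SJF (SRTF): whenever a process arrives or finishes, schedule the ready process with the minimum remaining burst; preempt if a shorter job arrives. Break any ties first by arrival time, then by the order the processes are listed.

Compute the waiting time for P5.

Timeline: | idle 0-2 | P3 2-3 | P1 3-5 | P3 5-13 | P6 13-14 | P4 14-21 | P5 21-25 | P7 25-33 | P2 33-41 |
Completion: P1=5  P2=41  P3=13  P4=21  P5=25  P6=14  P7=33
Waiting(P5) = turnaround − burst = 5 − 4 = 1

1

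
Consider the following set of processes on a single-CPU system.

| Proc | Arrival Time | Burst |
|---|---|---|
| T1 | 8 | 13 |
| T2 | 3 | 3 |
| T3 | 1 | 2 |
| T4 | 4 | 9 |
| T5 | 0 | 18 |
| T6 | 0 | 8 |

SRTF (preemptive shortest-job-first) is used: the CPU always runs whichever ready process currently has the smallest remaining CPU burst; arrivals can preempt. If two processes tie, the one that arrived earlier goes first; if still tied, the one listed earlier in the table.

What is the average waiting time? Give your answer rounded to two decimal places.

Gantt: | T6 0-1 | T3 1-3 | T2 3-6 | T6 6-13 | T4 13-22 | T1 22-35 | T5 35-53 |
Completion: T1=35  T2=6  T3=3  T4=22  T5=53  T6=13
Turnaround (C−A): T1=27  T2=3  T3=2  T4=18  T5=53  T6=13
Waiting times: T1=14, T2=0, T3=0, T4=9, T5=35, T6=5
Average waiting = (14+0+0+9+35+5) / 6 = 63/6 = 10.50

10.50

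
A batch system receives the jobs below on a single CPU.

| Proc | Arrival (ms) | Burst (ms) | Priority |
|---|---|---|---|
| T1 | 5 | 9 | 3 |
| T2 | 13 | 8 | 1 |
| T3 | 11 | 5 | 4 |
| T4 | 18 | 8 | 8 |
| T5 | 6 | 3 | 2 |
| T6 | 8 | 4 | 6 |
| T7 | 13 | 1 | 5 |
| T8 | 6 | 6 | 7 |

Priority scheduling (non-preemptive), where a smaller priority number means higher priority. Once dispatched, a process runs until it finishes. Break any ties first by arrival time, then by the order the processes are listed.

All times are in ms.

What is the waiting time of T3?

Schedule: | idle 0-5 | T1 5-14 | T2 14-22 | T5 22-25 | T3 25-30 | T7 30-31 | T6 31-35 | T8 35-41 | T4 41-49 |
Completion: T1=14  T2=22  T3=30  T4=49  T5=25  T6=35  T7=31  T8=41
Waiting(T3) = turnaround − burst = 19 − 5 = 14

14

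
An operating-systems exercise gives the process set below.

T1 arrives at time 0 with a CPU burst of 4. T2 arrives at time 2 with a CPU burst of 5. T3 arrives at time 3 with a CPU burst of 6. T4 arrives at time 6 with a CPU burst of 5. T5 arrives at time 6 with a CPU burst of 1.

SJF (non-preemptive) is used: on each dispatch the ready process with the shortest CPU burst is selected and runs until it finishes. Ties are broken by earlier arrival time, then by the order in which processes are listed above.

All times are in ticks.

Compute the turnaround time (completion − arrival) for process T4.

Schedule: | T1 0-4 | T2 4-9 | T5 9-10 | T4 10-15 | T3 15-21 |
Completion: T1=4  T2=9  T3=21  T4=15  T5=10
Turnaround(T4) = completion − arrival = 15 − 6 = 9

9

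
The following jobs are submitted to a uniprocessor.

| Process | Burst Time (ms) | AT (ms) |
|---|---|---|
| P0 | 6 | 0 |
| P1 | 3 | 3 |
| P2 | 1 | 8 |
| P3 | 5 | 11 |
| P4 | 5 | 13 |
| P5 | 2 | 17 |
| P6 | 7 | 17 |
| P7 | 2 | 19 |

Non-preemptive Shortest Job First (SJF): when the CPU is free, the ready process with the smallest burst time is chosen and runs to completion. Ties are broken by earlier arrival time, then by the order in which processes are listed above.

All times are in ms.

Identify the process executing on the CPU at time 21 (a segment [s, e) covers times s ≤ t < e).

P5

Timeline: | P0 0-6 | P1 6-9 | P2 9-10 | idle 10-11 | P3 11-16 | P4 16-21 | P5 21-23 | P7 23-25 | P6 25-32 |
Completion: P0=6  P1=9  P2=10  P3=16  P4=21  P5=23  P6=32  P7=25
Turnaround (C−A): P0=6  P1=6  P2=2  P3=5  P4=8  P5=6  P6=15  P7=6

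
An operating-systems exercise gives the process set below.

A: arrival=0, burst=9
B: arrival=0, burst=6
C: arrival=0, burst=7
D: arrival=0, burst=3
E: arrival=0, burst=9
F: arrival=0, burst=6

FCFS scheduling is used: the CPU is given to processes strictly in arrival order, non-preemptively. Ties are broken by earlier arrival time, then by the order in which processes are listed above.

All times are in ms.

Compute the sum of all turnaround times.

Gantt: | A 0-9 | B 9-15 | C 15-22 | D 22-25 | E 25-34 | F 34-40 |
Completion: A=9  B=15  C=22  D=25  E=34  F=40
Turnaround = completion − arrival: A=9, B=15, C=22, D=25, E=34, F=40
Total turnaround = 9 + 15 + 22 + 25 + 34 + 40 = 145

145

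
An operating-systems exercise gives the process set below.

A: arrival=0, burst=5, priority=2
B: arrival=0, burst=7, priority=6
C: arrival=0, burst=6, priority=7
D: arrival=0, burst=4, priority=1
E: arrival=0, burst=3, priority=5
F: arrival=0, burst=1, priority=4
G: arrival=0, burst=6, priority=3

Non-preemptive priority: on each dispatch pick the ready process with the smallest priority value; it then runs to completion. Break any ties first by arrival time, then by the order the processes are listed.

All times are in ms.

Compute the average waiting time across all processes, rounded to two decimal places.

Timeline: | D 0-4 | A 4-9 | G 9-15 | F 15-16 | E 16-19 | B 19-26 | C 26-32 |
Completion: A=9  B=26  C=32  D=4  E=19  F=16  G=15
Waiting times: A=4, B=19, C=26, D=0, E=16, F=15, G=9
Average waiting = (4+19+26+0+16+15+9) / 7 = 89/7 = 12.71

12.71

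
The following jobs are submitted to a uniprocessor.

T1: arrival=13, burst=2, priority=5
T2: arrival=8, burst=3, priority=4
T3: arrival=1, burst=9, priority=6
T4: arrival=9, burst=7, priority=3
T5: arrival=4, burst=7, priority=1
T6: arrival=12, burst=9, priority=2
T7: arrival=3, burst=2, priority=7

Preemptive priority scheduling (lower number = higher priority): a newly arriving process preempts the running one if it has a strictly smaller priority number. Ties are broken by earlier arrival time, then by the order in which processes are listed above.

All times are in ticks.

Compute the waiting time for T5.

Timeline: | idle 0-1 | T3 1-4 | T5 4-11 | T4 11-12 | T6 12-21 | T4 21-27 | T2 27-30 | T1 30-32 | T3 32-38 | T7 38-40 |
Completion: T1=32  T2=30  T3=38  T4=27  T5=11  T6=21  T7=40
Turnaround (C−A): T1=19  T2=22  T3=37  T4=18  T5=7  T6=9  T7=37
Waiting(T5) = turnaround − burst = 7 − 7 = 0

0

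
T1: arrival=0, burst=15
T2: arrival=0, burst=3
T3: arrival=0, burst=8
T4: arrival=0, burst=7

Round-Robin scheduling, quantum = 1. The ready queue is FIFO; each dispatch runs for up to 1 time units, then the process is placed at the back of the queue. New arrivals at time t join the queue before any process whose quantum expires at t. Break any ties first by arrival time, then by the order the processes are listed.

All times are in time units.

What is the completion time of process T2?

10

Gantt: | T1 0-1 | T2 1-2 | T3 2-3 | T4 3-4 | T1 4-5 | T2 5-6 | T3 6-7 | T4 7-8 | T1 8-9 | T2 9-10 | T3 10-11 | T4 11-12 | T1 12-13 | T3 13-14 | T4 14-15 | T1 15-16 | T3 16-17 | T4 17-18 | T1 18-19 | T3 19-20 | T4 20-21 | T1 21-22 | T3 22-23 | T4 23-24 | T1 24-25 | T3 25-26 | T1 26-33 |
Completion: T1=33  T2=10  T3=26  T4=24
Turnaround (C−A): T1=33  T2=10  T3=26  T4=24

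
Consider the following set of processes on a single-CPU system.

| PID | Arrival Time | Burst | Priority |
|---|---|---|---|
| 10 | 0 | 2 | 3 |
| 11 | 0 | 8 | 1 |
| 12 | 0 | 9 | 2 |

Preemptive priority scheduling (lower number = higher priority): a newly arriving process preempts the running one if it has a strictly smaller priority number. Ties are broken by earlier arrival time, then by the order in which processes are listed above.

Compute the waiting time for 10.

17

Gantt: | 11 0-8 | 12 8-17 | 10 17-19 |
Completion: 10=19  11=8  12=17
Turnaround (C−A): 10=19  11=8  12=17
Waiting(10) = turnaround − burst = 19 − 2 = 17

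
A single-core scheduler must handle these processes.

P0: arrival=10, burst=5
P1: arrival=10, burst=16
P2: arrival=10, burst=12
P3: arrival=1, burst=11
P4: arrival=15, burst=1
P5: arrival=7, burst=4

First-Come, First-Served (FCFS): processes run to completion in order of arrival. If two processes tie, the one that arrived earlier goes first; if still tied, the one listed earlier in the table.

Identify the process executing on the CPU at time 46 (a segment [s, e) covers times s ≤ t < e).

Gantt: | idle 0-1 | P3 1-12 | P5 12-16 | P0 16-21 | P1 21-37 | P2 37-49 | P4 49-50 |
Completion: P0=21  P1=37  P2=49  P3=12  P4=50  P5=16

P2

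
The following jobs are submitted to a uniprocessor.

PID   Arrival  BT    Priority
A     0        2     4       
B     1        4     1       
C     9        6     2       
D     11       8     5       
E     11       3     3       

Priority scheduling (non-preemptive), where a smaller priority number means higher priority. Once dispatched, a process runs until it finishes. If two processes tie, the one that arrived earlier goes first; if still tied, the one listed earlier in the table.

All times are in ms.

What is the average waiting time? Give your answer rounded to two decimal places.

2.40

Timeline: | A 0-2 | B 2-6 | idle 6-9 | C 9-15 | E 15-18 | D 18-26 |
Completion: A=2  B=6  C=15  D=26  E=18
Waiting times: A=0, B=1, C=0, D=7, E=4
Average waiting = (0+1+0+7+4) / 5 = 12/5 = 2.40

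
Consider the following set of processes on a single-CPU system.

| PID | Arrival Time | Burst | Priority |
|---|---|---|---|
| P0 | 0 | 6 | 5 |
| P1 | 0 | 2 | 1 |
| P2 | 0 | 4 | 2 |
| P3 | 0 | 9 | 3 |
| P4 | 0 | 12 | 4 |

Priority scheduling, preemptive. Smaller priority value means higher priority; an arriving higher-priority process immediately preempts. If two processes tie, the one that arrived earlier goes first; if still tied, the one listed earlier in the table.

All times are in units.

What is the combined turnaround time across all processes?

83

Schedule: | P1 0-2 | P2 2-6 | P3 6-15 | P4 15-27 | P0 27-33 |
Completion: P0=33  P1=2  P2=6  P3=15  P4=27
Turnaround (C−A): P0=33  P1=2  P2=6  P3=15  P4=27
Turnaround = completion − arrival: P0=33, P1=2, P2=6, P3=15, P4=27
Total turnaround = 33 + 2 + 6 + 15 + 27 = 83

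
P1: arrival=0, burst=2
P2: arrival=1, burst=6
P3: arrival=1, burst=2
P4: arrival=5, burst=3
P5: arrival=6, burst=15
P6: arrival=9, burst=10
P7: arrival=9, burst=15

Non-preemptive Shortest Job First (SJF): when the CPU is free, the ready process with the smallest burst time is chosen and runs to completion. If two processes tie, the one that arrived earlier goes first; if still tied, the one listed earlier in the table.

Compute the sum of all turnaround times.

112

Gantt: | P1 0-2 | P3 2-4 | P2 4-10 | P4 10-13 | P6 13-23 | P5 23-38 | P7 38-53 |
Completion: P1=2  P2=10  P3=4  P4=13  P5=38  P6=23  P7=53
Turnaround = completion − arrival: P1=2, P2=9, P3=3, P4=8, P5=32, P6=14, P7=44
Total turnaround = 2 + 9 + 3 + 8 + 32 + 14 + 44 = 112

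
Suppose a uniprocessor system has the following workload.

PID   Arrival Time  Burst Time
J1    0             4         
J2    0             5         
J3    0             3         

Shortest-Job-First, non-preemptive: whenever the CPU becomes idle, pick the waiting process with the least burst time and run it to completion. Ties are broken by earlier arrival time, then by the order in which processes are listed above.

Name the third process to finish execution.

J2

Schedule: | J3 0-3 | J1 3-7 | J2 7-12 |
Completion: J1=7  J2=12  J3=3
Turnaround (C−A): J1=7  J2=12  J3=3
Finish order: J3 → J1 → J2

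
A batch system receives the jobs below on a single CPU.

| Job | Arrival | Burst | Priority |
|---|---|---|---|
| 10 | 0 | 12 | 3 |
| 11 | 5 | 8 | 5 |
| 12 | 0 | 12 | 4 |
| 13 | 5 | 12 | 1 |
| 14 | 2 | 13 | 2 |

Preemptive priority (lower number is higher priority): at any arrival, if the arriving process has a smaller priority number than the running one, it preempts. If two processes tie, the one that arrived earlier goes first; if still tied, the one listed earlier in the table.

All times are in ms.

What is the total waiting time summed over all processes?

Timeline: | 10 0-2 | 14 2-5 | 13 5-17 | 14 17-27 | 10 27-37 | 12 37-49 | 11 49-57 |
Completion: 10=37  11=57  12=49  13=17  14=27
Turnaround (C−A): 10=37  11=52  12=49  13=12  14=25
Waiting = turnaround − burst: 10=25, 11=44, 12=37, 13=0, 14=12
Total waiting = 25 + 44 + 37 + 0 + 12 = 118

118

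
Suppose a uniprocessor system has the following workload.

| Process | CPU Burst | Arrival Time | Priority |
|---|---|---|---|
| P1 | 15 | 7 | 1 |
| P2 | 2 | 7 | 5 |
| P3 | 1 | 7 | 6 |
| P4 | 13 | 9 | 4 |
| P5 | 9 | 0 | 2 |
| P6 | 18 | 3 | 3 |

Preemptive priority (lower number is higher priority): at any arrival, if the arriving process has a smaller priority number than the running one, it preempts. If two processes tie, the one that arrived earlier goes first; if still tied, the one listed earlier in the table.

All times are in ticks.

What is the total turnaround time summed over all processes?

Gantt: | P5 0-7 | P1 7-22 | P5 22-24 | P6 24-42 | P4 42-55 | P2 55-57 | P3 57-58 |
Completion: P1=22  P2=57  P3=58  P4=55  P5=24  P6=42
Turnaround = completion − arrival: P1=15, P2=50, P3=51, P4=46, P5=24, P6=39
Total turnaround = 15 + 50 + 51 + 46 + 24 + 39 = 225

225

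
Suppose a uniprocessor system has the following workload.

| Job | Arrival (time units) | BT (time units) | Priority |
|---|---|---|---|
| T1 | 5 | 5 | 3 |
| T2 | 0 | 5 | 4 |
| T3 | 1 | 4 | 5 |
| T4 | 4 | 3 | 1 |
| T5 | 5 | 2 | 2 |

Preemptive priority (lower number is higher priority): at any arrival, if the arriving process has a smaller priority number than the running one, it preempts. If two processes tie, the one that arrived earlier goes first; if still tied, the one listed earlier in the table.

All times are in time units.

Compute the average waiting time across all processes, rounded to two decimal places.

6.00

Schedule: | T2 0-4 | T4 4-7 | T5 7-9 | T1 9-14 | T2 14-15 | T3 15-19 |
Completion: T1=14  T2=15  T3=19  T4=7  T5=9
Waiting times: T1=4, T2=10, T3=14, T4=0, T5=2
Average waiting = (4+10+14+0+2) / 5 = 30/5 = 6.00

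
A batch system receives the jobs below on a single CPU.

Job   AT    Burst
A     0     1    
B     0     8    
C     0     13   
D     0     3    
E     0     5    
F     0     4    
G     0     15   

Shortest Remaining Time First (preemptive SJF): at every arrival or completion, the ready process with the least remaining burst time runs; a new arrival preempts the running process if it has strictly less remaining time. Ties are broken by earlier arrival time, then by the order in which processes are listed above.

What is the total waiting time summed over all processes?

Schedule: | A 0-1 | D 1-4 | F 4-8 | E 8-13 | B 13-21 | C 21-34 | G 34-49 |
Completion: A=1  B=21  C=34  D=4  E=13  F=8  G=49
Waiting = turnaround − burst: A=0, B=13, C=21, D=1, E=8, F=4, G=34
Total waiting = 0 + 13 + 21 + 1 + 8 + 4 + 34 = 81

81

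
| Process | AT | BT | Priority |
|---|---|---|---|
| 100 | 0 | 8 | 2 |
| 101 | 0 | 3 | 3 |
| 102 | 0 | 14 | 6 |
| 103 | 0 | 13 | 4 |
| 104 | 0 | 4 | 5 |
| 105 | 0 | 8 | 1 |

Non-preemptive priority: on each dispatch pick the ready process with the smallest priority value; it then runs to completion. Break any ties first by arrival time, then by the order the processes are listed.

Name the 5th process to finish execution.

104

Schedule: | 105 0-8 | 100 8-16 | 101 16-19 | 103 19-32 | 104 32-36 | 102 36-50 |
Completion: 100=16  101=19  102=50  103=32  104=36  105=8
Turnaround (C−A): 100=16  101=19  102=50  103=32  104=36  105=8
Finish order: 105 → 100 → 101 → 103 → 104 → 102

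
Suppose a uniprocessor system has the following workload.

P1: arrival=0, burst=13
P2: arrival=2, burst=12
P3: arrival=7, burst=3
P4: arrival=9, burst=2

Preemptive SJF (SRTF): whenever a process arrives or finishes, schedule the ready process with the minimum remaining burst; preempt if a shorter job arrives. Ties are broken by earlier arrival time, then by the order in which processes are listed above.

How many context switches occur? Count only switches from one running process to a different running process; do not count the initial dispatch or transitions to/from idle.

4

Gantt: | P1 0-7 | P3 7-10 | P4 10-12 | P1 12-18 | P2 18-30 |
Completion: P1=18  P2=30  P3=10  P4=12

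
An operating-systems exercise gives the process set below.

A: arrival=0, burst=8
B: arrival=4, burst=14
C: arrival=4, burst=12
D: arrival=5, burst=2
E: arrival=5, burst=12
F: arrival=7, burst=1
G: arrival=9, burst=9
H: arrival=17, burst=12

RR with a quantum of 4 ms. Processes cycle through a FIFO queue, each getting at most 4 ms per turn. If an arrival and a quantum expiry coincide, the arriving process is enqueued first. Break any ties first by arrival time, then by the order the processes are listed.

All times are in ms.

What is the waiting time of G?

Gantt: | A 0-4 | B 4-8 | C 8-12 | A 12-16 | D 16-18 | E 18-22 | F 22-23 | B 23-27 | G 27-31 | C 31-35 | H 35-39 | E 39-43 | B 43-47 | G 47-51 | C 51-55 | H 55-59 | E 59-63 | B 63-65 | G 65-66 | H 66-70 |
Completion: A=16  B=65  C=55  D=18  E=63  F=23  G=66  H=70
Turnaround (C−A): A=16  B=61  C=51  D=13  E=58  F=16  G=57  H=53
Waiting(G) = turnaround − burst = 57 − 9 = 48

48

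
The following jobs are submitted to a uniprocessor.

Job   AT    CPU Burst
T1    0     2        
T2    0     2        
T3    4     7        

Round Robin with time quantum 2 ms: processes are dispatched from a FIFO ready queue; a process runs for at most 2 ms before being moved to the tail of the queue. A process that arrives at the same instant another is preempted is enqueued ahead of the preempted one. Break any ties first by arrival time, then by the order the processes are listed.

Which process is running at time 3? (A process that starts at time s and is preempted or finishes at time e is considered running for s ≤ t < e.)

Gantt: | T1 0-2 | T2 2-4 | T3 4-11 |
Completion: T1=2  T2=4  T3=11
Turnaround (C−A): T1=2  T2=4  T3=7

T2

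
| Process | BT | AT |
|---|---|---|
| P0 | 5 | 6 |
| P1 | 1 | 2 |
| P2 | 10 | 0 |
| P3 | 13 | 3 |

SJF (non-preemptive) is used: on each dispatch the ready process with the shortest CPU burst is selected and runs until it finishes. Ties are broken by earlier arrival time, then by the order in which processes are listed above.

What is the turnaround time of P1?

9

Timeline: | P2 0-10 | P1 10-11 | P0 11-16 | P3 16-29 |
Completion: P0=16  P1=11  P2=10  P3=29
Turnaround (C−A): P0=10  P1=9  P2=10  P3=26
Turnaround(P1) = completion − arrival = 11 − 2 = 9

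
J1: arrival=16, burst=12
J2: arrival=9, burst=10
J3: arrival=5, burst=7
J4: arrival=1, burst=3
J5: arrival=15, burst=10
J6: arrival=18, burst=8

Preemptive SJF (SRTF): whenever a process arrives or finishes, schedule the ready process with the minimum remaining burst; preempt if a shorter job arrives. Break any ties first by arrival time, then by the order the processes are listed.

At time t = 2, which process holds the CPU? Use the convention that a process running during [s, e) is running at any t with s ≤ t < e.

Schedule: | idle 0-1 | J4 1-4 | idle 4-5 | J3 5-12 | J2 12-22 | J6 22-30 | J5 30-40 | J1 40-52 |
Completion: J1=52  J2=22  J3=12  J4=4  J5=40  J6=30
Turnaround (C−A): J1=36  J2=13  J3=7  J4=3  J5=25  J6=12

J4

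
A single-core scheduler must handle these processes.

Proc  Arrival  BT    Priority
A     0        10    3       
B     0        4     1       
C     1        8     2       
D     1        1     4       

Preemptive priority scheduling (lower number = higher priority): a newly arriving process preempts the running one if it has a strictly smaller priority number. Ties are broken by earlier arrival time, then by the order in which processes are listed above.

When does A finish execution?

Schedule: | B 0-4 | C 4-12 | A 12-22 | D 22-23 |
Completion: A=22  B=4  C=12  D=23
Turnaround (C−A): A=22  B=4  C=11  D=22

22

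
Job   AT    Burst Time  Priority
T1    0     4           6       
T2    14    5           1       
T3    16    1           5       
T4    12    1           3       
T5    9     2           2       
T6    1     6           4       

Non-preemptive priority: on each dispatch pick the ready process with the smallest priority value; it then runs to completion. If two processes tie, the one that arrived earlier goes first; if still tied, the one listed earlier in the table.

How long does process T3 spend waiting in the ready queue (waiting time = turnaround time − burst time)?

Schedule: | T1 0-4 | T6 4-10 | T5 10-12 | T4 12-13 | idle 13-14 | T2 14-19 | T3 19-20 |
Completion: T1=4  T2=19  T3=20  T4=13  T5=12  T6=10
Waiting(T3) = turnaround − burst = 4 − 1 = 3

3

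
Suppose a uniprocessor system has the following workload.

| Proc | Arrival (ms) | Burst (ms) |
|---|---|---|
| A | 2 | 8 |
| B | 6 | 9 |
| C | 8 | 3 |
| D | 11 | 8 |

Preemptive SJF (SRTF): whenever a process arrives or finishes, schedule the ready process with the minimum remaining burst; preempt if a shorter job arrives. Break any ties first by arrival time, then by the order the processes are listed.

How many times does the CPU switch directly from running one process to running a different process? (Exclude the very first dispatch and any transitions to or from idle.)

3

Gantt: | idle 0-2 | A 2-10 | C 10-13 | D 13-21 | B 21-30 |
Completion: A=10  B=30  C=13  D=21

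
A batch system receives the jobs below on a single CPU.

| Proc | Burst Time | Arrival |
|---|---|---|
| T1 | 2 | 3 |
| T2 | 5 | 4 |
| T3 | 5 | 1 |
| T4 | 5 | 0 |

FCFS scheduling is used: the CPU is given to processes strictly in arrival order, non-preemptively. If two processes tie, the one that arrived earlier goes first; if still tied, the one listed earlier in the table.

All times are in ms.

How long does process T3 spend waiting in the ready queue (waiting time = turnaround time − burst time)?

Schedule: | T4 0-5 | T3 5-10 | T1 10-12 | T2 12-17 |
Completion: T1=12  T2=17  T3=10  T4=5
Waiting(T3) = turnaround − burst = 9 − 5 = 4

4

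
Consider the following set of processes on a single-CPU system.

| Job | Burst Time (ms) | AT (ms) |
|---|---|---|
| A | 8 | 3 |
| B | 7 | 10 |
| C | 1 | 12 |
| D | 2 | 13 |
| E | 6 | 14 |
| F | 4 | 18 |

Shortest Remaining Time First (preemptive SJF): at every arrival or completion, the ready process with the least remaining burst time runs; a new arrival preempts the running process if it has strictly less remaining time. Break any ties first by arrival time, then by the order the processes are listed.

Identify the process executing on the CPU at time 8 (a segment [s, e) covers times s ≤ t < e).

Timeline: | idle 0-3 | A 3-11 | B 11-12 | C 12-13 | D 13-15 | B 15-21 | F 21-25 | E 25-31 |
Completion: A=11  B=21  C=13  D=15  E=31  F=25
Turnaround (C−A): A=8  B=11  C=1  D=2  E=17  F=7

A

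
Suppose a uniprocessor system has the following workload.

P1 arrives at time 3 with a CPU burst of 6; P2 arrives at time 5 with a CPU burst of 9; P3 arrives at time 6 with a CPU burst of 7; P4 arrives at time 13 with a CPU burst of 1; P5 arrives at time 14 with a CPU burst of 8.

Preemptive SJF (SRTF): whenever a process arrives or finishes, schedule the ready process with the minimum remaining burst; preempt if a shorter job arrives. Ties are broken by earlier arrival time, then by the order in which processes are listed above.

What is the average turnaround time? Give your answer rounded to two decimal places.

11.60

Gantt: | idle 0-3 | P1 3-9 | P3 9-13 | P4 13-14 | P3 14-17 | P5 17-25 | P2 25-34 |
Completion: P1=9  P2=34  P3=17  P4=14  P5=25
Turnaround times: P1=6, P2=29, P3=11, P4=1, P5=11
Average turnaround = (6+29+11+1+11) / 5 = 58/5 = 11.60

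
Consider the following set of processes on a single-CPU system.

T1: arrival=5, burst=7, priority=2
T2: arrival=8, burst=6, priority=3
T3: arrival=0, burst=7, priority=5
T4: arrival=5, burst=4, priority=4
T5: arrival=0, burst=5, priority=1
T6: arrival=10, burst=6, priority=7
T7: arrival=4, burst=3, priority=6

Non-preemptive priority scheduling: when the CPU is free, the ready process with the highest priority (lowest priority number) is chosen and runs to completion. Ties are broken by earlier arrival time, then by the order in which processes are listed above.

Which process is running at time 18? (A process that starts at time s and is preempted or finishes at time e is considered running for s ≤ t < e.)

T4

Timeline: | T5 0-5 | T1 5-12 | T2 12-18 | T4 18-22 | T3 22-29 | T7 29-32 | T6 32-38 |
Completion: T1=12  T2=18  T3=29  T4=22  T5=5  T6=38  T7=32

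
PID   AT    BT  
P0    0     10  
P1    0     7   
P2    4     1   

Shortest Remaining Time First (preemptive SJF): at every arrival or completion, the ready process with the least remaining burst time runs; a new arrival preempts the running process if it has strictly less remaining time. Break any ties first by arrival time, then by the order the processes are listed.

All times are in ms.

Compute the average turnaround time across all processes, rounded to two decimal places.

9.00

Gantt: | P1 0-4 | P2 4-5 | P1 5-8 | P0 8-18 |
Completion: P0=18  P1=8  P2=5
Turnaround (C−A): P0=18  P1=8  P2=1
Turnaround times: P0=18, P1=8, P2=1
Average turnaround = (18+8+1) / 3 = 27/3 = 9.00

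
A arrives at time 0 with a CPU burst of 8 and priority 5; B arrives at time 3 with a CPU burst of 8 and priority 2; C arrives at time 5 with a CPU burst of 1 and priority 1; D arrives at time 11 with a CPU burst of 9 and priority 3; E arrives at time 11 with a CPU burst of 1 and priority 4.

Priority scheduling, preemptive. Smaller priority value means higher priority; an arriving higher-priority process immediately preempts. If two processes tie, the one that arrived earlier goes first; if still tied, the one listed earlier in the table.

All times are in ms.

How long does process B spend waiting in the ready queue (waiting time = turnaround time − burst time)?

Schedule: | A 0-3 | B 3-5 | C 5-6 | B 6-12 | D 12-21 | E 21-22 | A 22-27 |
Completion: A=27  B=12  C=6  D=21  E=22
Turnaround (C−A): A=27  B=9  C=1  D=10  E=11
Waiting(B) = turnaround − burst = 9 − 8 = 1

1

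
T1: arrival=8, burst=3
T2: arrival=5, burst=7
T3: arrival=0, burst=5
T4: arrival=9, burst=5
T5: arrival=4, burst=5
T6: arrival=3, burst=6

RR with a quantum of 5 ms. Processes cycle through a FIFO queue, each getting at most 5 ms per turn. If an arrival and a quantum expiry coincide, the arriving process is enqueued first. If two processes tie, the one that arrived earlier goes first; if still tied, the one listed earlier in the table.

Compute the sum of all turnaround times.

Gantt: | T3 0-5 | T6 5-10 | T5 10-15 | T2 15-20 | T1 20-23 | T4 23-28 | T6 28-29 | T2 29-31 |
Completion: T1=23  T2=31  T3=5  T4=28  T5=15  T6=29
Turnaround (C−A): T1=15  T2=26  T3=5  T4=19  T5=11  T6=26
Turnaround = completion − arrival: T1=15, T2=26, T3=5, T4=19, T5=11, T6=26
Total turnaround = 15 + 26 + 5 + 19 + 11 + 26 = 102

102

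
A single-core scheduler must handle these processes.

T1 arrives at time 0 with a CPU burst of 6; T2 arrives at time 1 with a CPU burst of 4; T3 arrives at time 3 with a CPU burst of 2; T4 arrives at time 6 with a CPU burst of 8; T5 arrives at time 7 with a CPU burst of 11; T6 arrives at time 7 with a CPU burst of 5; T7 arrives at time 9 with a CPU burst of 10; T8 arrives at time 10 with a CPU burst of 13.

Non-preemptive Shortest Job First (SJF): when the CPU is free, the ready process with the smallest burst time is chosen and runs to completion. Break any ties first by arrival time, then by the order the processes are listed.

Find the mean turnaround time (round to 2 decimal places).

Timeline: | T1 0-6 | T3 6-8 | T2 8-12 | T6 12-17 | T4 17-25 | T7 25-35 | T5 35-46 | T8 46-59 |
Completion: T1=6  T2=12  T3=8  T4=25  T5=46  T6=17  T7=35  T8=59
Turnaround (C−A): T1=6  T2=11  T3=5  T4=19  T5=39  T6=10  T7=26  T8=49
Turnaround times: T1=6, T2=11, T3=5, T4=19, T5=39, T6=10, T7=26, T8=49
Average turnaround = (6+11+5+19+39+10+26+49) / 8 = 165/8 = 20.63

20.63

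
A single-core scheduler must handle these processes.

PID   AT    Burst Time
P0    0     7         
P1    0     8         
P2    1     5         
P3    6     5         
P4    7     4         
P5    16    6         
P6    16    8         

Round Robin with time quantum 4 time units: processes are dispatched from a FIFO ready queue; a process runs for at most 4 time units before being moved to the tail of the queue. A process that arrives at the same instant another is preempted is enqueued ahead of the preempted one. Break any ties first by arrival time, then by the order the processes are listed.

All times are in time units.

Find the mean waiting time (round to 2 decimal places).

Timeline: | P0 0-4 | P1 4-8 | P2 8-12 | P0 12-15 | P3 15-19 | P4 19-23 | P1 23-27 | P2 27-28 | P5 28-32 | P6 32-36 | P3 36-37 | P5 37-39 | P6 39-43 |
Completion: P0=15  P1=27  P2=28  P3=37  P4=23  P5=39  P6=43
Waiting times: P0=8, P1=19, P2=22, P3=26, P4=12, P5=17, P6=19
Average waiting = (8+19+22+26+12+17+19) / 7 = 123/7 = 17.57

17.57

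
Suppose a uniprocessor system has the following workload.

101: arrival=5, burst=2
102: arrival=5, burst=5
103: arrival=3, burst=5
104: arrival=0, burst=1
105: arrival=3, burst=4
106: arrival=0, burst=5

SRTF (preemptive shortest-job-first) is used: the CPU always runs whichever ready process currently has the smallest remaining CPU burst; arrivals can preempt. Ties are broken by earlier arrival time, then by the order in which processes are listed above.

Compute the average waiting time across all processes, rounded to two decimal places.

4.67

Gantt: | 104 0-1 | 106 1-6 | 101 6-8 | 105 8-12 | 103 12-17 | 102 17-22 |
Completion: 101=8  102=22  103=17  104=1  105=12  106=6
Turnaround (C−A): 101=3  102=17  103=14  104=1  105=9  106=6
Waiting times: 101=1, 102=12, 103=9, 104=0, 105=5, 106=1
Average waiting = (1+12+9+0+5+1) / 6 = 28/6 = 4.67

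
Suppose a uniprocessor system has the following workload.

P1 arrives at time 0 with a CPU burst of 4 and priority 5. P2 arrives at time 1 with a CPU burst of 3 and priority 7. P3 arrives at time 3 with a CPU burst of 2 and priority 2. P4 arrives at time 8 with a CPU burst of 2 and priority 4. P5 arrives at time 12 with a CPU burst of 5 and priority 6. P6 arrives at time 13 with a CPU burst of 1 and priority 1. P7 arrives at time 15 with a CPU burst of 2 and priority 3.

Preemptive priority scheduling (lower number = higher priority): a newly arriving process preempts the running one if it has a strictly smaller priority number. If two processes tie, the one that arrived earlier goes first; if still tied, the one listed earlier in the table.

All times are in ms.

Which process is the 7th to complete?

Gantt: | P1 0-3 | P3 3-5 | P1 5-6 | P2 6-8 | P4 8-10 | P2 10-11 | idle 11-12 | P5 12-13 | P6 13-14 | P5 14-15 | P7 15-17 | P5 17-20 |
Completion: P1=6  P2=11  P3=5  P4=10  P5=20  P6=14  P7=17
Turnaround (C−A): P1=6  P2=10  P3=2  P4=2  P5=8  P6=1  P7=2
Finish order: P3 → P1 → P4 → P2 → P6 → P7 → P5

P5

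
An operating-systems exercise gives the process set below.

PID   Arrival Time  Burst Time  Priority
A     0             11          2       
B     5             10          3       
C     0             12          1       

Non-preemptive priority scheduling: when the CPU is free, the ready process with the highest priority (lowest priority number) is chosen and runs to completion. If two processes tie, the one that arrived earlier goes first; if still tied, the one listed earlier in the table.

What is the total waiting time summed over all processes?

30

Schedule: | C 0-12 | A 12-23 | B 23-33 |
Completion: A=23  B=33  C=12
Turnaround (C−A): A=23  B=28  C=12
Waiting = turnaround − burst: A=12, B=18, C=0
Total waiting = 12 + 18 + 0 = 30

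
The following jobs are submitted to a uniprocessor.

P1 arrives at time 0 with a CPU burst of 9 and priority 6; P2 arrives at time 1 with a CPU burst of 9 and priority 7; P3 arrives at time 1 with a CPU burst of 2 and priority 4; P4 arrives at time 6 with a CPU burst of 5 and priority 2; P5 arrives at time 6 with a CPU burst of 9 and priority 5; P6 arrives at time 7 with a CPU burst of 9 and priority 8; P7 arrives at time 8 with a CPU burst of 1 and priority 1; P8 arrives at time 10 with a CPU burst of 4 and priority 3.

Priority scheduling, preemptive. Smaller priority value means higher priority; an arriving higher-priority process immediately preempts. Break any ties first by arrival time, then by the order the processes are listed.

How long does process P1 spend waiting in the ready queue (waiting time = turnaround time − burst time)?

Schedule: | P1 0-1 | P3 1-3 | P1 3-6 | P4 6-8 | P7 8-9 | P4 9-12 | P8 12-16 | P5 16-25 | P1 25-30 | P2 30-39 | P6 39-48 |
Completion: P1=30  P2=39  P3=3  P4=12  P5=25  P6=48  P7=9  P8=16
Turnaround (C−A): P1=30  P2=38  P3=2  P4=6  P5=19  P6=41  P7=1  P8=6
Waiting(P1) = turnaround − burst = 30 − 9 = 21

21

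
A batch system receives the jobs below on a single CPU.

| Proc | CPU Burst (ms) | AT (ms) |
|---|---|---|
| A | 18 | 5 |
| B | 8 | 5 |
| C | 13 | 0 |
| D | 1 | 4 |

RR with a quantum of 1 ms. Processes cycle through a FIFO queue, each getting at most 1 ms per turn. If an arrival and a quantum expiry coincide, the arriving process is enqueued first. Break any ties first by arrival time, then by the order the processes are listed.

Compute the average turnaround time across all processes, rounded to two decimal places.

Schedule: | C 0-4 | D 4-5 | C 5-6 | A 6-7 | B 7-8 | C 8-9 | A 9-10 | B 10-11 | C 11-12 | A 12-13 | B 13-14 | C 14-15 | A 15-16 | B 16-17 | C 17-18 | A 18-19 | B 19-20 | C 20-21 | A 21-22 | B 22-23 | C 23-24 | A 24-25 | B 25-26 | C 26-27 | A 27-28 | B 28-29 | C 29-30 | A 30-40 |
Completion: A=40  B=29  C=30  D=5
Turnaround (C−A): A=35  B=24  C=30  D=1
Turnaround times: A=35, B=24, C=30, D=1
Average turnaround = (35+24+30+1) / 4 = 90/4 = 22.50

22.50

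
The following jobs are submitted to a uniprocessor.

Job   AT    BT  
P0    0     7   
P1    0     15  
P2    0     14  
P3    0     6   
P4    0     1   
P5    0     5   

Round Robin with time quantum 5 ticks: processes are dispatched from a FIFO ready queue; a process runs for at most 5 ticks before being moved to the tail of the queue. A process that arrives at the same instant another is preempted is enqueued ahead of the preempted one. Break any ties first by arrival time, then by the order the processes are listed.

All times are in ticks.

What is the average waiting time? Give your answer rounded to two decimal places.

Timeline: | P0 0-5 | P1 5-10 | P2 10-15 | P3 15-20 | P4 20-21 | P5 21-26 | P0 26-28 | P1 28-33 | P2 33-38 | P3 38-39 | P1 39-44 | P2 44-48 |
Completion: P0=28  P1=44  P2=48  P3=39  P4=21  P5=26
Waiting times: P0=21, P1=29, P2=34, P3=33, P4=20, P5=21
Average waiting = (21+29+34+33+20+21) / 6 = 158/6 = 26.33

26.33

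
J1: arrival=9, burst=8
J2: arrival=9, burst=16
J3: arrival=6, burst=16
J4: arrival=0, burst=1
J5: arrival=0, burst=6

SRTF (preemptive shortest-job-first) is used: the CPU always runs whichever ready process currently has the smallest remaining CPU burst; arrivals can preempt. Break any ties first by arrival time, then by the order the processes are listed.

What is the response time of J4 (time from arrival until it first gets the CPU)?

Schedule: | J4 0-1 | J5 1-7 | J3 7-9 | J1 9-17 | J3 17-31 | J2 31-47 |
Completion: J1=17  J2=47  J3=31  J4=1  J5=7
Response(J4) = first start − arrival = 0 − 0 = 0

0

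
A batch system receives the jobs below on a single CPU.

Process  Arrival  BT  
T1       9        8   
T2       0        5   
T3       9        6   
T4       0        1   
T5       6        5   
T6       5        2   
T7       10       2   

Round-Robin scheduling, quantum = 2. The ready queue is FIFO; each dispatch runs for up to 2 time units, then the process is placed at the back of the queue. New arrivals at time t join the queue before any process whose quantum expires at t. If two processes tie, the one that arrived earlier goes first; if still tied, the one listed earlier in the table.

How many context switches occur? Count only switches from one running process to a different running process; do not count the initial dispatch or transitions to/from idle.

15

Timeline: | T2 0-2 | T4 2-3 | T2 3-5 | T6 5-7 | T2 7-8 | T5 8-10 | T1 10-12 | T3 12-14 | T7 14-16 | T5 16-18 | T1 18-20 | T3 20-22 | T5 22-23 | T1 23-25 | T3 25-27 | T1 27-29 |
Completion: T1=29  T2=8  T3=27  T4=3  T5=23  T6=7  T7=16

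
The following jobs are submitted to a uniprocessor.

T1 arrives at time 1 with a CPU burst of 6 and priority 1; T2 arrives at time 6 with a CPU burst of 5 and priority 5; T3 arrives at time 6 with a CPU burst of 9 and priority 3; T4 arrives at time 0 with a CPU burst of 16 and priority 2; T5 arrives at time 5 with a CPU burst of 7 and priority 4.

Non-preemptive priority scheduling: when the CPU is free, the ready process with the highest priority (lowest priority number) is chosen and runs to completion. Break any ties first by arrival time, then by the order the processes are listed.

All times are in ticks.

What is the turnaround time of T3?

Schedule: | T4 0-16 | T1 16-22 | T3 22-31 | T5 31-38 | T2 38-43 |
Completion: T1=22  T2=43  T3=31  T4=16  T5=38
Turnaround (C−A): T1=21  T2=37  T3=25  T4=16  T5=33
Turnaround(T3) = completion − arrival = 31 − 6 = 25

25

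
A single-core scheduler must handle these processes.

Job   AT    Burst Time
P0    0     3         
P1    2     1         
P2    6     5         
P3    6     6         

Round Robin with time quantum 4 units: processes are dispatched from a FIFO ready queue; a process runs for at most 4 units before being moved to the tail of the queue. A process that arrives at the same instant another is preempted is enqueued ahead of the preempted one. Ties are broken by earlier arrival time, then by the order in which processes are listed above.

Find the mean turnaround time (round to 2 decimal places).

Schedule: | P0 0-3 | P1 3-4 | idle 4-6 | P2 6-10 | P3 10-14 | P2 14-15 | P3 15-17 |
Completion: P0=3  P1=4  P2=15  P3=17
Turnaround (C−A): P0=3  P1=2  P2=9  P3=11
Turnaround times: P0=3, P1=2, P2=9, P3=11
Average turnaround = (3+2+9+11) / 4 = 25/4 = 6.25

6.25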